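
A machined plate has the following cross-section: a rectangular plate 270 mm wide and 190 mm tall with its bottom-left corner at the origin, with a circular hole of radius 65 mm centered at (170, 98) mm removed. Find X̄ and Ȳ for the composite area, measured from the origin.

X̄ = 122.78 mm, Ȳ = 93.95 mm

plate: A = 270 × 190 = 51300.00, centroid at (135.00, 95.00).
hole: A = −π·65² = -13273.23, centroid at (170.00, 98.00).
ΣA = 38026.77 mm²
ΣAX̄ = (51300.00)(135.00) + (-13273.23)(170.00) = 4669051.08 mm³
ΣAȲ = (51300.00)(95.00) + (-13273.23)(98.00) = 3572723.56 mm³
X̄ = 4669051.08 / 38026.77 = 122.78 mm
Ȳ = 3572723.56 / 38026.77 = 93.95 mm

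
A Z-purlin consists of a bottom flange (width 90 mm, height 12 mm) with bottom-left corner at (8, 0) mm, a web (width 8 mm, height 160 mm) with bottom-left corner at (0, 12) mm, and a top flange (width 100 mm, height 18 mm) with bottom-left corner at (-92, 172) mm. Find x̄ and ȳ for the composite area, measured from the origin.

bottom flange: A = 90 × 12 = 1080.00, centroid at (53.00, 6.00).
web: A = 8 × 160 = 1280.00, centroid at (4.00, 92.00).
top flange: A = 100 × 18 = 1800.00, centroid at (-42.00, 181.00).
ΣA = 4160.00 mm²
ΣAx̄ = (1080.00)(53.00) + (1280.00)(4.00) + (1800.00)(-42.00) = -13240.00 mm³
ΣAȳ = (1080.00)(6.00) + (1280.00)(92.00) + (1800.00)(181.00) = 450040.00 mm³
x̄ = -13240.00 / 4160.00 = -3.18 mm
ȳ = 450040.00 / 4160.00 = 108.18 mm

x̄ = -3.18 mm, ȳ = 108.18 mm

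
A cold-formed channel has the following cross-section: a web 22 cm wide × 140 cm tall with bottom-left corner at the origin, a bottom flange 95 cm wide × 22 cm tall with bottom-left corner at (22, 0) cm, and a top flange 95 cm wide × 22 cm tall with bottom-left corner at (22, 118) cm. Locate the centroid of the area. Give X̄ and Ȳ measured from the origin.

web: A = 22 × 140 = 3080.00, centroid at (11.00, 70.00).
bottom flange: A = 95 × 22 = 2090.00, centroid at (69.50, 11.00).
top flange: A = 95 × 22 = 2090.00, centroid at (69.50, 129.00).
ΣA = 7260.00 cm²
ΣAX̄ = (3080.00)(11.00) + (2090.00)(69.50) + (2090.00)(69.50) = 324390.00 cm³
ΣAȲ = (3080.00)(70.00) + (2090.00)(11.00) + (2090.00)(129.00) = 508200.00 cm³
X̄ = 324390.00 / 7260.00 = 44.68 cm
Ȳ = 508200.00 / 7260.00 = 70.00 cm

X̄ = 44.68 cm, Ȳ = 70.00 cm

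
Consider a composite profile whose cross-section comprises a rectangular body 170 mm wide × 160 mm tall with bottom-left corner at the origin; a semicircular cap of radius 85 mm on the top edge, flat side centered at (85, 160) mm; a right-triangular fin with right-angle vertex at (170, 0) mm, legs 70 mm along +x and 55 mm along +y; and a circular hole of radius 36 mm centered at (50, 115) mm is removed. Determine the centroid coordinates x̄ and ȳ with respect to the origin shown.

Part | A | x̄ᵢ | ȳᵢ | A·x̄ᵢ | A·ȳᵢ
rectangular body | 27200.00 | 85.00 | 80.00 | 2312000.00 | 2176000.00
semicircular top | 11349.00 | 85.00 | 196.08 | 964665.29 | 2225257.22
triangular fin | 1925.00 | 193.33 | 18.33 | 372166.67 | 35291.67
hole | -4071.50 | 50.00 | 115.00 | -203575.20 | -468222.97
Σ | 36402.50 |  |  | 3445256.76 | 3968325.92
x̄ = 3445256.76 / 36402.50 = 94.64 mm
ȳ = 3968325.92 / 36402.50 = 109.01 mm

x̄ = 94.64 mm, ȳ = 109.01 mm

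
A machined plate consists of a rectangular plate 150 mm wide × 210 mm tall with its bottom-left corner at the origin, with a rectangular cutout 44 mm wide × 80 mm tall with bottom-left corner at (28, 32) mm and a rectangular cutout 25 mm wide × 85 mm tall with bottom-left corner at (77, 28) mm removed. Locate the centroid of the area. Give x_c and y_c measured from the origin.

x_c = 77.21 mm, y_c = 112.33 mm

Part | A | x̄ᵢ | ȳᵢ | A·x̄ᵢ | A·ȳᵢ
plate | 31500.00 | 75.00 | 105.00 | 2362500.00 | 3307500.00
hole 1 | -3520.00 | 50.00 | 72.00 | -176000.00 | -253440.00
hole 2 | -2125.00 | 89.50 | 70.50 | -190187.50 | -149812.50
Σ | 25855.00 |  |  | 1996312.50 | 2904247.50
x_c = 1996312.50 / 25855.00 = 77.21 mm
y_c = 2904247.50 / 25855.00 = 112.33 mm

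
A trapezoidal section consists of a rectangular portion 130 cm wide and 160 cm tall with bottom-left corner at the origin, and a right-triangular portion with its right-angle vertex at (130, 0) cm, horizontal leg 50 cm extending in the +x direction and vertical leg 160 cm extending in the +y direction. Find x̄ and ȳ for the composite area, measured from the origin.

x̄ = 78.17 cm, ȳ = 75.70 cm

rectangular portion: A = 130 × 160 = 20800.00, centroid at (65.00, 80.00).
triangular portion: A = ½·50·160 = 4000.00, centroid at (146.67, 53.33).
ΣA = 24800.00 cm²
ΣAx̄ = (20800.00)(65.00) + (4000.00)(146.67) = 1938666.67 cm³
ΣAȳ = (20800.00)(80.00) + (4000.00)(53.33) = 1877333.33 cm³
x̄ = 1938666.67 / 24800.00 = 78.17 cm
ȳ = 1877333.33 / 24800.00 = 75.70 cm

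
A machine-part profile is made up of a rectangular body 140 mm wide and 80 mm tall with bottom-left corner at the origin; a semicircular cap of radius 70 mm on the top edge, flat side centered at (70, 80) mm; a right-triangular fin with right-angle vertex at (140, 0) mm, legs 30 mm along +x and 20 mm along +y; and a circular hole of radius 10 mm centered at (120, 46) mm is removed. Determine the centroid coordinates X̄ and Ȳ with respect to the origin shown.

X̄ = 70.44 mm, Ȳ = 67.79 mm

Part | A | x̄ᵢ | ȳᵢ | A·x̄ᵢ | A·ȳᵢ
rectangular body | 11200.00 | 70.00 | 40.00 | 784000.00 | 448000.00
semicircular top | 7696.90 | 70.00 | 109.71 | 538783.14 | 844418.83
triangular fin | 300.00 | 150.00 | 6.67 | 45000.00 | 2000.00
hole | -314.16 | 120.00 | 46.00 | -37699.11 | -14451.33
Σ | 18882.74 |  |  | 1330084.03 | 1279967.50
X̄ = 1330084.03 / 18882.74 = 70.44 mm
Ȳ = 1279967.50 / 18882.74 = 67.79 mm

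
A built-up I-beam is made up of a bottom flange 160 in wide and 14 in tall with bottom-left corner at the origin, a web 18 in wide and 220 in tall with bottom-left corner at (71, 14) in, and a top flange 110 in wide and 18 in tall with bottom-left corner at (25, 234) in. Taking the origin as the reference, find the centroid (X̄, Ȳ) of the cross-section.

bottom flange: A = 160 × 14 = 2240.00, centroid at (80.00, 7.00).
web: A = 18 × 220 = 3960.00, centroid at (80.00, 124.00).
top flange: A = 110 × 18 = 1980.00, centroid at (80.00, 243.00).
ΣA = 8180.00 in²
ΣAX̄ = (2240.00)(80.00) + (3960.00)(80.00) + (1980.00)(80.00) = 654400.00 in³
ΣAȲ = (2240.00)(7.00) + (3960.00)(124.00) + (1980.00)(243.00) = 987860.00 in³
X̄ = 654400.00 / 8180.00 = 80.00 in
Ȳ = 987860.00 / 8180.00 = 120.77 in

X̄ = 80.00 in, Ȳ = 120.77 in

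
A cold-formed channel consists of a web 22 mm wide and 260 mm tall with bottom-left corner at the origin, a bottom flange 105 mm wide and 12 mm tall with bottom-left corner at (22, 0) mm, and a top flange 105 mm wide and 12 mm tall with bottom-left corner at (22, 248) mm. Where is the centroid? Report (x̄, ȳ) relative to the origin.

web: A = 22 × 260 = 5720.00, centroid at (11.00, 130.00).
bottom flange: A = 105 × 12 = 1260.00, centroid at (74.50, 6.00).
top flange: A = 105 × 12 = 1260.00, centroid at (74.50, 254.00).
ΣA = 8240.00 mm²
ΣAx̄ = (5720.00)(11.00) + (1260.00)(74.50) + (1260.00)(74.50) = 250660.00 mm³
ΣAȳ = (5720.00)(130.00) + (1260.00)(6.00) + (1260.00)(254.00) = 1071200.00 mm³
x̄ = 250660.00 / 8240.00 = 30.42 mm
ȳ = 1071200.00 / 8240.00 = 130.00 mm

x̄ = 30.42 mm, ȳ = 130.00 mm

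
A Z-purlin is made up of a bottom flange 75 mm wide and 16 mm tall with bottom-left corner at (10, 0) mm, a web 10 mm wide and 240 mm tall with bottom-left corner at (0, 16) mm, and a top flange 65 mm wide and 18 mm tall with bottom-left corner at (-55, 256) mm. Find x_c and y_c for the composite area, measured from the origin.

bottom flange: A = 75 × 16 = 1200.00, centroid at (47.50, 8.00).
web: A = 10 × 240 = 2400.00, centroid at (5.00, 136.00).
top flange: A = 65 × 18 = 1170.00, centroid at (-22.50, 265.00).
ΣA = 4770.00 mm², ΣAx_c = 42675.00 mm³, ΣAy_c = 646050.00 mm³.
x_c = 42675.00/4770.00 = 8.95 mm; y_c = 646050.00/4770.00 = 135.44 mm.

x_c = 8.95 mm, y_c = 135.44 mm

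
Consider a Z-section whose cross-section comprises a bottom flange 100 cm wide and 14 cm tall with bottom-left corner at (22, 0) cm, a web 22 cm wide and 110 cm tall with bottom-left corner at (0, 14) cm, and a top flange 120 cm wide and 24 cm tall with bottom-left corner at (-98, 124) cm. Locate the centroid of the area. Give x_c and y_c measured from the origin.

x_c = 2.68 cm, y_c = 84.84 cm

bottom flange: A = 100 × 14 = 1400.00, centroid at (72.00, 7.00).
web: A = 22 × 110 = 2420.00, centroid at (11.00, 69.00).
top flange: A = 120 × 24 = 2880.00, centroid at (-38.00, 136.00).
ΣA = 6700.00 cm², ΣAx_c = 17980.00 cm³, ΣAy_c = 568460.00 cm³.
x_c = 17980.00/6700.00 = 2.68 cm; y_c = 568460.00/6700.00 = 84.84 cm.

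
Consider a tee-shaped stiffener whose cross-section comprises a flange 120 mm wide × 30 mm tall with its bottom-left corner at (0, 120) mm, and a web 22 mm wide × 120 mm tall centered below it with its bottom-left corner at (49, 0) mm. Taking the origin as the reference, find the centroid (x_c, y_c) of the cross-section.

x_c = 60.00 mm, y_c = 103.27 mm

web: A = 22 × 120 = 2640.00, centroid at (60.00, 60.00).
flange: A = 120 × 30 = 3600.00, centroid at (60.00, 135.00).
ΣA = 6240.00 mm², ΣAx_c = 374400.00 mm³, ΣAy_c = 644400.00 mm³.
x_c = 374400.00/6240.00 = 60.00 mm; y_c = 644400.00/6240.00 = 103.27 mm.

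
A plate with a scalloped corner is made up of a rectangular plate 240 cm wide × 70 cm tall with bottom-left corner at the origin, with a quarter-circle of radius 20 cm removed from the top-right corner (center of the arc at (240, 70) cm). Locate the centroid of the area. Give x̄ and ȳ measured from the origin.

Part | A | x̄ᵢ | ȳᵢ | A·x̄ᵢ | A·ȳᵢ
plate | 16800.00 | 120.00 | 35.00 | 2016000.00 | 588000.00
removed quarter-circle | -314.16 | 231.51 | 61.51 | -72731.56 | -19324.48
Σ | 16485.84 |  |  | 1943268.44 | 568675.52
x̄ = 1943268.44 / 16485.84 = 117.87 cm
ȳ = 568675.52 / 16485.84 = 34.49 cm

x̄ = 117.87 cm, ȳ = 34.49 cm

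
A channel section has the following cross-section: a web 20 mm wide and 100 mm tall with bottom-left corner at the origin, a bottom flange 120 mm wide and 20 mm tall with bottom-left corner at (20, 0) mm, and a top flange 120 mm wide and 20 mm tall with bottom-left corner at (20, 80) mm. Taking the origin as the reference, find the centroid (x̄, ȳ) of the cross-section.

Part | A | x̄ᵢ | ȳᵢ | A·x̄ᵢ | A·ȳᵢ
web | 2000.00 | 10.00 | 50.00 | 20000.00 | 100000.00
bottom flange | 2400.00 | 80.00 | 10.00 | 192000.00 | 24000.00
top flange | 2400.00 | 80.00 | 90.00 | 192000.00 | 216000.00
Σ | 6800.00 |  |  | 404000.00 | 340000.00
x̄ = 404000.00 / 6800.00 = 59.41 mm
ȳ = 340000.00 / 6800.00 = 50.00 mm

x̄ = 59.41 mm, ȳ = 50.00 mm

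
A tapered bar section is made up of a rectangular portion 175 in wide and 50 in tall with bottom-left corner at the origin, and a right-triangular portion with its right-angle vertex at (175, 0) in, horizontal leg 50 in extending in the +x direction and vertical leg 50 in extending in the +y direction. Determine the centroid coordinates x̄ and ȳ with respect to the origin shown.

x̄ = 100.52 in, ȳ = 23.96 in

rectangular portion: A = 175 × 50 = 8750.00, centroid at (87.50, 25.00).
triangular portion: A = ½·50·50 = 1250.00, centroid at (191.67, 16.67).
ΣA = 10000.00 in², ΣAx̄ = 1005208.33 in³, ΣAȳ = 239583.33 in³.
x̄ = 1005208.33/10000.00 = 100.52 in; ȳ = 239583.33/10000.00 = 23.96 in.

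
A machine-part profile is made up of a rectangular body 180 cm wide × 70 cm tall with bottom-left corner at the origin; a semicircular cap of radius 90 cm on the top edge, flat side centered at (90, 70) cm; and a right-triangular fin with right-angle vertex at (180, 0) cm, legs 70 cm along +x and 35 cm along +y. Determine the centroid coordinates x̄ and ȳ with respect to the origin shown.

x̄ = 95.23 cm, ȳ = 69.00 cm

rectangular body: A = 180 × 70 = 12600.00, centroid at (90.00, 35.00).
semicircular top: A = ½π·90² = 12723.45, centroid at (90.00, 108.20).
triangular fin: A = ½·70·35 = 1225.00, centroid at (203.33, 11.67).
ΣA = 26548.45 cm²
ΣAx̄ = (12600.00)(90.00) + (12723.45)(90.00) + (1225.00)(203.33) = 2528193.86 cm³
ΣAȳ = (12600.00)(35.00) + (12723.45)(108.20) + (1225.00)(11.67) = 1831933.18 cm³
x̄ = 2528193.86 / 26548.45 = 95.23 cm
ȳ = 1831933.18 / 26548.45 = 69.00 cm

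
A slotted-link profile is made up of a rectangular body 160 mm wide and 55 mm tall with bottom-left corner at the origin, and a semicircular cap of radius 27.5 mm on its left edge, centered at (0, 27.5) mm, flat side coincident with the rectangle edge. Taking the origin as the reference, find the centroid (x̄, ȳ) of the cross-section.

x̄ = 69.10 mm, ȳ = 27.50 mm

rectangular body: A = 160 × 55 = 8800.00, centroid at (80.00, 27.50).
semicircular end: A = ½π·27.5² = 1187.91, centroid at (-11.67, 27.50).
ΣA = 9987.91 mm², ΣAx̄ = 690135.42 mm³, ΣAȳ = 274667.65 mm³.
x̄ = 690135.42/9987.91 = 69.10 mm; ȳ = 274667.65/9987.91 = 27.50 mm.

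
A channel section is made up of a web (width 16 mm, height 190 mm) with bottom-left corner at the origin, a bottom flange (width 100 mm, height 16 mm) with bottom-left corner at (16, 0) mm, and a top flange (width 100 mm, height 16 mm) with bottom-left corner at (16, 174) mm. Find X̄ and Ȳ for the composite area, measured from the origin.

Part | A | x̄ᵢ | ȳᵢ | A·x̄ᵢ | A·ȳᵢ
web | 3040.00 | 8.00 | 95.00 | 24320.00 | 288800.00
bottom flange | 1600.00 | 66.00 | 8.00 | 105600.00 | 12800.00
top flange | 1600.00 | 66.00 | 182.00 | 105600.00 | 291200.00
Σ | 6240.00 |  |  | 235520.00 | 592800.00
X̄ = 235520.00 / 6240.00 = 37.74 mm
Ȳ = 592800.00 / 6240.00 = 95.00 mm

X̄ = 37.74 mm, Ȳ = 95.00 mm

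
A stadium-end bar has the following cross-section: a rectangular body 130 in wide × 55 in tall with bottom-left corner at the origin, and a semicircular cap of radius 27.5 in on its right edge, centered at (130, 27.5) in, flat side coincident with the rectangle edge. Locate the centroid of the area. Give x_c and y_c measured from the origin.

x_c = 75.92 in, y_c = 27.50 in

Part | A | x̄ᵢ | ȳᵢ | A·x̄ᵢ | A·ȳᵢ
rectangular body | 7150.00 | 65.00 | 27.50 | 464750.00 | 196625.00
semicircular end | 1187.91 | 141.67 | 27.50 | 168293.50 | 32667.65
Σ | 8337.91 |  |  | 633043.50 | 229292.65
x_c = 633043.50 / 8337.91 = 75.92 in
y_c = 229292.65 / 8337.91 = 27.50 in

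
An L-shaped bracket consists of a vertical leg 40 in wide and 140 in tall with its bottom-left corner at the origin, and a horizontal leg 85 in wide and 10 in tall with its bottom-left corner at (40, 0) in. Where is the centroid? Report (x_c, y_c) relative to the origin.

x_c = 28.24 in, y_c = 61.43 in

vertical leg: A = 40 × 140 = 5600.00, centroid at (20.00, 70.00).
horizontal leg: A = 85 × 10 = 850.00, centroid at (82.50, 5.00).
ΣA = 6450.00 in², ΣAx_c = 182125.00 in³, ΣAy_c = 396250.00 in³.
x_c = 182125.00/6450.00 = 28.24 in; y_c = 396250.00/6450.00 = 61.43 in.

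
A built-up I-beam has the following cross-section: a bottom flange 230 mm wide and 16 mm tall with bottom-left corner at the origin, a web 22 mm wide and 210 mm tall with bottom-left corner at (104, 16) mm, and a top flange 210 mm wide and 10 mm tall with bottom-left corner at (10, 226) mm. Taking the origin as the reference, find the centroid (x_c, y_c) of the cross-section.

bottom flange: A = 230 × 16 = 3680.00, centroid at (115.00, 8.00).
web: A = 22 × 210 = 4620.00, centroid at (115.00, 121.00).
top flange: A = 210 × 10 = 2100.00, centroid at (115.00, 231.00).
ΣA = 10400.00 mm²
ΣAx_c = (3680.00)(115.00) + (4620.00)(115.00) + (2100.00)(115.00) = 1196000.00 mm³
ΣAy_c = (3680.00)(8.00) + (4620.00)(121.00) + (2100.00)(231.00) = 1073560.00 mm³
x_c = 1196000.00 / 10400.00 = 115.00 mm
y_c = 1073560.00 / 10400.00 = 103.23 mm

x_c = 115.00 mm, y_c = 103.23 mm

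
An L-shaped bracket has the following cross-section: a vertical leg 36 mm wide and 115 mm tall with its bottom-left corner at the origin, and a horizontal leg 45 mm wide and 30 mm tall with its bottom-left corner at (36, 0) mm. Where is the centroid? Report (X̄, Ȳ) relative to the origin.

X̄ = 27.96 mm, Ȳ = 47.05 mm

vertical leg: A = 36 × 115 = 4140.00, centroid at (18.00, 57.50).
horizontal leg: A = 45 × 30 = 1350.00, centroid at (58.50, 15.00).
ΣA = 5490.00 mm², ΣAX̄ = 153495.00 mm³, ΣAȲ = 258300.00 mm³.
X̄ = 153495.00/5490.00 = 27.96 mm; Ȳ = 258300.00/5490.00 = 47.05 mm.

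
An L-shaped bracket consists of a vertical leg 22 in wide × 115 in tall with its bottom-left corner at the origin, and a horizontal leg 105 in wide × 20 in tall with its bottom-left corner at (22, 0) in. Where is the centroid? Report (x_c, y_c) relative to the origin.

vertical leg: A = 22 × 115 = 2530.00, centroid at (11.00, 57.50).
horizontal leg: A = 105 × 20 = 2100.00, centroid at (74.50, 10.00).
ΣA = 4630.00 in²
ΣAx_c = (2530.00)(11.00) + (2100.00)(74.50) = 184280.00 in³
ΣAy_c = (2530.00)(57.50) + (2100.00)(10.00) = 166475.00 in³
x_c = 184280.00 / 4630.00 = 39.80 in
y_c = 166475.00 / 4630.00 = 35.96 in

x_c = 39.80 in, y_c = 35.96 in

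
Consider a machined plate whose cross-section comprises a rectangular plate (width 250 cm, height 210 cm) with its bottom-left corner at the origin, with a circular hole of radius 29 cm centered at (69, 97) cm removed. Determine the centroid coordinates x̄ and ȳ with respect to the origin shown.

Part | A | x̄ᵢ | ȳᵢ | A·x̄ᵢ | A·ȳᵢ
plate | 52500.00 | 125.00 | 105.00 | 6562500.00 | 5512500.00
hole | -2642.08 | 69.00 | 97.00 | -182303.48 | -256281.70
Σ | 49857.92 |  |  | 6380196.52 | 5256218.30
x̄ = 6380196.52 / 49857.92 = 127.97 cm
ȳ = 5256218.30 / 49857.92 = 105.42 cm

x̄ = 127.97 cm, ȳ = 105.42 cm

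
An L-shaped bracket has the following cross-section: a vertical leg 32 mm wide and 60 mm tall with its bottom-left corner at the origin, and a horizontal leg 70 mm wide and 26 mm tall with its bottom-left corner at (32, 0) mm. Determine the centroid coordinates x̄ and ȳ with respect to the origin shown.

x̄ = 40.82 mm, ȳ = 21.73 mm

vertical leg: A = 32 × 60 = 1920.00, centroid at (16.00, 30.00).
horizontal leg: A = 70 × 26 = 1820.00, centroid at (67.00, 13.00).
ΣA = 3740.00 mm²
ΣAx̄ = (1920.00)(16.00) + (1820.00)(67.00) = 152660.00 mm³
ΣAȳ = (1920.00)(30.00) + (1820.00)(13.00) = 81260.00 mm³
x̄ = 152660.00 / 3740.00 = 40.82 mm
ȳ = 81260.00 / 3740.00 = 21.73 mm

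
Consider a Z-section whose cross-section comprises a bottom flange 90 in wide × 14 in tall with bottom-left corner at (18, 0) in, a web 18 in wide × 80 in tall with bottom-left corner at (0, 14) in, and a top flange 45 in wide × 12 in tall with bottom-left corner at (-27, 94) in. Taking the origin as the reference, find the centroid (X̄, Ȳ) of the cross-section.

bottom flange: A = 90 × 14 = 1260.00, centroid at (63.00, 7.00).
web: A = 18 × 80 = 1440.00, centroid at (9.00, 54.00).
top flange: A = 45 × 12 = 540.00, centroid at (-4.50, 100.00).
ΣA = 3240.00 in², ΣAX̄ = 89910.00 in³, ΣAȲ = 140580.00 in³.
X̄ = 89910.00/3240.00 = 27.75 in; Ȳ = 140580.00/3240.00 = 43.39 in.

X̄ = 27.75 in, Ȳ = 43.39 in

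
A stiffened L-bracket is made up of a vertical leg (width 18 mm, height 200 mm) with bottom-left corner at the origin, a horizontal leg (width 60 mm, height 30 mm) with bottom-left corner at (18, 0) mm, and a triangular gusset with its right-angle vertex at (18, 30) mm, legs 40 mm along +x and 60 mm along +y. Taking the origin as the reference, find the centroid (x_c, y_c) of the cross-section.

vertical leg: A = 18 × 200 = 3600.00, centroid at (9.00, 100.00).
horizontal leg: A = 60 × 30 = 1800.00, centroid at (48.00, 15.00).
gusset: A = ½·40·60 = 1200.00, centroid at (31.33, 50.00).
ΣA = 6600.00 mm²
ΣAx_c = (3600.00)(9.00) + (1800.00)(48.00) + (1200.00)(31.33) = 156400.00 mm³
ΣAy_c = (3600.00)(100.00) + (1800.00)(15.00) + (1200.00)(50.00) = 447000.00 mm³
x_c = 156400.00 / 6600.00 = 23.70 mm
y_c = 447000.00 / 6600.00 = 67.73 mm

x_c = 23.70 mm, y_c = 67.73 mm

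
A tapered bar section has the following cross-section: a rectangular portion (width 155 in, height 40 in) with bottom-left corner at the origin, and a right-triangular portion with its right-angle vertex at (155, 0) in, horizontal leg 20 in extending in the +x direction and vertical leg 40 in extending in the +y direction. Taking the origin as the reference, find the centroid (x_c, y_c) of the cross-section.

rectangular portion: A = 155 × 40 = 6200.00, centroid at (77.50, 20.00).
triangular portion: A = ½·20·40 = 400.00, centroid at (161.67, 13.33).
ΣA = 6600.00 in²
ΣAx_c = (6200.00)(77.50) + (400.00)(161.67) = 545166.67 in³
ΣAy_c = (6200.00)(20.00) + (400.00)(13.33) = 129333.33 in³
x_c = 545166.67 / 6600.00 = 82.60 in
y_c = 129333.33 / 6600.00 = 19.60 in

x_c = 82.60 in, y_c = 19.60 in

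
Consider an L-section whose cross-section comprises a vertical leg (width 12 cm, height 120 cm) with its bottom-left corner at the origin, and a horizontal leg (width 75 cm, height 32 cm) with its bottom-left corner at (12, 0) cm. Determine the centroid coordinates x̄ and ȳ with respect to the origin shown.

x̄ = 33.19 cm, ȳ = 32.50 cm

vertical leg: A = 12 × 120 = 1440.00, centroid at (6.00, 60.00).
horizontal leg: A = 75 × 32 = 2400.00, centroid at (49.50, 16.00).
ΣA = 3840.00 cm²
ΣAx̄ = (1440.00)(6.00) + (2400.00)(49.50) = 127440.00 cm³
ΣAȳ = (1440.00)(60.00) + (2400.00)(16.00) = 124800.00 cm³
x̄ = 127440.00 / 3840.00 = 33.19 cm
ȳ = 124800.00 / 3840.00 = 32.50 cm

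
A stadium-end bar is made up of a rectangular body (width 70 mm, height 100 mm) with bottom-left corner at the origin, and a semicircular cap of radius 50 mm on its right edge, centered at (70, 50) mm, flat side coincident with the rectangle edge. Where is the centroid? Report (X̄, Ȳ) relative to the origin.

rectangular body: A = 70 × 100 = 7000.00, centroid at (35.00, 50.00).
semicircular end: A = ½π·50² = 3926.99, centroid at (91.22, 50.00).
ΣA = 10926.99 mm²
ΣAX̄ = (7000.00)(35.00) + (3926.99)(91.22) = 603222.69 mm³
ΣAȲ = (7000.00)(50.00) + (3926.99)(50.00) = 546349.54 mm³
X̄ = 603222.69 / 10926.99 = 55.20 mm
Ȳ = 546349.54 / 10926.99 = 50.00 mm

X̄ = 55.20 mm, Ȳ = 50.00 mm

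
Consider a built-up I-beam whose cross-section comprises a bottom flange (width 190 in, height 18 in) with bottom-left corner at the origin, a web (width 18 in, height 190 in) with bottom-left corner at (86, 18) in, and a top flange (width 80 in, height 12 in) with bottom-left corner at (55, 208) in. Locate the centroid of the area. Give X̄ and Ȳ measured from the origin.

bottom flange: A = 190 × 18 = 3420.00, centroid at (95.00, 9.00).
web: A = 18 × 190 = 3420.00, centroid at (95.00, 113.00).
top flange: A = 80 × 12 = 960.00, centroid at (95.00, 214.00).
ΣA = 7800.00 in²
ΣAX̄ = (3420.00)(95.00) + (3420.00)(95.00) + (960.00)(95.00) = 741000.00 in³
ΣAȲ = (3420.00)(9.00) + (3420.00)(113.00) + (960.00)(214.00) = 622680.00 in³
X̄ = 741000.00 / 7800.00 = 95.00 in
Ȳ = 622680.00 / 7800.00 = 79.83 in

X̄ = 95.00 in, Ȳ = 79.83 in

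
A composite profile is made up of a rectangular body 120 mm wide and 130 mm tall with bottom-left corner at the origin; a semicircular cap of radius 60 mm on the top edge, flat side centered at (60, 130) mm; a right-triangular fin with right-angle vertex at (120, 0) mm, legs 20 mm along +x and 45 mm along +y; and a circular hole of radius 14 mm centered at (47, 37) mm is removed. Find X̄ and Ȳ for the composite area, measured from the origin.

X̄ = 61.80 mm, Ȳ = 89.01 mm

Part | A | x̄ᵢ | ȳᵢ | A·x̄ᵢ | A·ȳᵢ
rectangular body | 15600.00 | 60.00 | 65.00 | 936000.00 | 1014000.00
semicircular top | 5654.87 | 60.00 | 155.46 | 339292.01 | 879132.68
triangular fin | 450.00 | 126.67 | 15.00 | 57000.00 | 6750.00
hole | -615.75 | 47.00 | 37.00 | -28940.35 | -22782.83
Σ | 21089.11 |  |  | 1303351.66 | 1877099.85
X̄ = 1303351.66 / 21089.11 = 61.80 mm
Ȳ = 1877099.85 / 21089.11 = 89.01 mm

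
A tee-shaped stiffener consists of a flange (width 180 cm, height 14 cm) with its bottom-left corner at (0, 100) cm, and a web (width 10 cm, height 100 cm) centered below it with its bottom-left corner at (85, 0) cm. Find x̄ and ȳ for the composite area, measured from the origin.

x̄ = 90.00 cm, ȳ = 90.81 cm

Part | A | x̄ᵢ | ȳᵢ | A·x̄ᵢ | A·ȳᵢ
web | 1000.00 | 90.00 | 50.00 | 90000.00 | 50000.00
flange | 2520.00 | 90.00 | 107.00 | 226800.00 | 269640.00
Σ | 3520.00 |  |  | 316800.00 | 319640.00
x̄ = 316800.00 / 3520.00 = 90.00 cm
ȳ = 319640.00 / 3520.00 = 90.81 cm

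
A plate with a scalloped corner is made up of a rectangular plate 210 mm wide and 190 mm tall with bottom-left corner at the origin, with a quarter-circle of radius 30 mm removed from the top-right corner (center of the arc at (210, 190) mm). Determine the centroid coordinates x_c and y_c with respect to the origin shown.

x_c = 103.34 mm, y_c = 93.52 mm

plate: A = 210 × 190 = 39900.00, centroid at (105.00, 95.00).
removed quarter-circle: A = −¼π·30² = -706.86, centroid at (197.27, 177.27).
ΣA = 39193.14 mm²
ΣAx_c = (39900.00)(105.00) + (-706.86)(197.27) = 4050059.75 mm³
ΣAy_c = (39900.00)(95.00) + (-706.86)(177.27) = 3665196.91 mm³
x_c = 4050059.75 / 39193.14 = 103.34 mm
y_c = 3665196.91 / 39193.14 = 93.52 mm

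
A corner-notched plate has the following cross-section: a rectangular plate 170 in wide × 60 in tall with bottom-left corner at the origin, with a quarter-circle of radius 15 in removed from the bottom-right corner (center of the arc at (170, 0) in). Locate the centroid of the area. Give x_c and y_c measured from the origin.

x_c = 83.61 in, y_c = 30.42 in

plate: A = 170 × 60 = 10200.00, centroid at (85.00, 30.00).
removed quarter-circle: A = −¼π·15² = -176.71, centroid at (163.63, 6.37).
ΣA = 10023.29 in², ΣAx_c = 838083.52 in³, ΣAy_c = 304875.00 in³.
x_c = 838083.52/10023.29 = 83.61 in; y_c = 304875.00/10023.29 = 30.42 in.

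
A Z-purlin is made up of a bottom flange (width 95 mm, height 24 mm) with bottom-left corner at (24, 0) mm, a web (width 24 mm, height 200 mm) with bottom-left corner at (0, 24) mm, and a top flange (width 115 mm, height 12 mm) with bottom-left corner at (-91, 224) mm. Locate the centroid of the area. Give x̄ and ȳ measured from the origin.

bottom flange: A = 95 × 24 = 2280.00, centroid at (71.50, 12.00).
web: A = 24 × 200 = 4800.00, centroid at (12.00, 124.00).
top flange: A = 115 × 12 = 1380.00, centroid at (-33.50, 230.00).
ΣA = 8460.00 mm²
ΣAx̄ = (2280.00)(71.50) + (4800.00)(12.00) + (1380.00)(-33.50) = 174390.00 mm³
ΣAȳ = (2280.00)(12.00) + (4800.00)(124.00) + (1380.00)(230.00) = 939960.00 mm³
x̄ = 174390.00 / 8460.00 = 20.61 mm
ȳ = 939960.00 / 8460.00 = 111.11 mm

x̄ = 20.61 mm, ȳ = 111.11 mm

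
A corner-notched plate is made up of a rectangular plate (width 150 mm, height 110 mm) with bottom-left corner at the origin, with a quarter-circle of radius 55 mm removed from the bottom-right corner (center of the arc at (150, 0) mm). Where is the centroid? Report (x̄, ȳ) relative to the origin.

x̄ = 66.31 mm, ȳ = 60.33 mm

plate: A = 150 × 110 = 16500.00, centroid at (75.00, 55.00).
removed quarter-circle: A = −¼π·55² = -2375.83, centroid at (126.66, 23.34).
ΣA = 14124.17 mm², ΣAx̄ = 936583.92 mm³, ΣAȳ = 852041.67 mm³.
x̄ = 936583.92/14124.17 = 66.31 mm; ȳ = 852041.67/14124.17 = 60.33 mm.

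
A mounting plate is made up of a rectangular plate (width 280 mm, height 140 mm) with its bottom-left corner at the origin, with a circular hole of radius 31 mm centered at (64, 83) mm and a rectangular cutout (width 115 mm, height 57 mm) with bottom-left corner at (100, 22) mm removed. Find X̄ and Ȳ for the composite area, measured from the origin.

plate: A = 280 × 140 = 39200.00, centroid at (140.00, 70.00).
hole 1: A = −π·31² = -3019.07, centroid at (64.00, 83.00).
hole 2: A = −(115 × 57) = -6555.00, centroid at (157.50, 50.50).
ΣA = 29625.93 mm², ΣAX̄ = 4262366.99 mm³, ΣAȲ = 2162389.65 mm³.
X̄ = 4262366.99/29625.93 = 143.87 mm; Ȳ = 2162389.65/29625.93 = 72.99 mm.

X̄ = 143.87 mm, Ȳ = 72.99 mm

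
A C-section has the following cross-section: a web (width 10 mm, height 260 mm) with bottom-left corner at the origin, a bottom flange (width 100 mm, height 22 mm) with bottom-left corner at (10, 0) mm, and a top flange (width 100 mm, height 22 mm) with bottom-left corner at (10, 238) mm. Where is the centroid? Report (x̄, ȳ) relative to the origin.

x̄ = 39.57 mm, ȳ = 130.00 mm

Part | A | x̄ᵢ | ȳᵢ | A·x̄ᵢ | A·ȳᵢ
web | 2600.00 | 5.00 | 130.00 | 13000.00 | 338000.00
bottom flange | 2200.00 | 60.00 | 11.00 | 132000.00 | 24200.00
top flange | 2200.00 | 60.00 | 249.00 | 132000.00 | 547800.00
Σ | 7000.00 |  |  | 277000.00 | 910000.00
x̄ = 277000.00 / 7000.00 = 39.57 mm
ȳ = 910000.00 / 7000.00 = 130.00 mm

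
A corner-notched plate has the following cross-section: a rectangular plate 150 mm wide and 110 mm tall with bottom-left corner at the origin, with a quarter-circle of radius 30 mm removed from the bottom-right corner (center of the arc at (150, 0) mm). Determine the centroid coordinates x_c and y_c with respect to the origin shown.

x_c = 72.21 mm, y_c = 56.89 mm

Part | A | x̄ᵢ | ȳᵢ | A·x̄ᵢ | A·ȳᵢ
plate | 16500.00 | 75.00 | 55.00 | 1237500.00 | 907500.00
removed quarter-circle | -706.86 | 137.27 | 12.73 | -97028.75 | -9000.00
Σ | 15793.14 |  |  | 1140471.25 | 898500.00
x_c = 1140471.25 / 15793.14 = 72.21 mm
y_c = 898500.00 / 15793.14 = 56.89 mm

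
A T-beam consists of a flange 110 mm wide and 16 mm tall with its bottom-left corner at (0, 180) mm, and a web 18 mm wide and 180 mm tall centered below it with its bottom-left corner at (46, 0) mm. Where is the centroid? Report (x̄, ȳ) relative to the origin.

x̄ = 55.00 mm, ȳ = 124.50 mm

web: A = 18 × 180 = 3240.00, centroid at (55.00, 90.00).
flange: A = 110 × 16 = 1760.00, centroid at (55.00, 188.00).
ΣA = 5000.00 mm², ΣAx̄ = 275000.00 mm³, ΣAȳ = 622480.00 mm³.
x̄ = 275000.00/5000.00 = 55.00 mm; ȳ = 622480.00/5000.00 = 124.50 mm.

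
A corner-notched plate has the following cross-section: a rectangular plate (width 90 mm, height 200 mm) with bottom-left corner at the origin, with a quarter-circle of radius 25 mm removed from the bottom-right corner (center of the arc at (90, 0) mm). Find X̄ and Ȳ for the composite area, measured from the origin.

X̄ = 44.04 mm, Ȳ = 102.51 mm

plate: A = 90 × 200 = 18000.00, centroid at (45.00, 100.00).
removed quarter-circle: A = −¼π·25² = -490.87, centroid at (79.39, 10.61).
ΣA = 17509.13 mm², ΣAX̄ = 771029.69 mm³, ΣAȲ = 1794791.67 mm³.
X̄ = 771029.69/17509.13 = 44.04 mm; Ȳ = 1794791.67/17509.13 = 102.51 mm.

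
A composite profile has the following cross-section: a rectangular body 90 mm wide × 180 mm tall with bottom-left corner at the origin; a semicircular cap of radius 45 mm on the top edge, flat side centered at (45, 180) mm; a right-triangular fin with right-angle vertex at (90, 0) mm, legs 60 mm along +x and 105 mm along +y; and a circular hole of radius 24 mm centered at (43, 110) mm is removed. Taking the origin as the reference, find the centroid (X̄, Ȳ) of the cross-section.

rectangular body: A = 90 × 180 = 16200.00, centroid at (45.00, 90.00).
semicircular top: A = ½π·45² = 3180.86, centroid at (45.00, 199.10).
triangular fin: A = ½·60·105 = 3150.00, centroid at (110.00, 35.00).
hole: A = −π·24² = -1809.56, centroid at (43.00, 110.00).
ΣA = 20721.31 mm²
ΣAX̄ = (16200.00)(45.00) + (3180.86)(45.00) + (3150.00)(110.00) + (-1809.56)(43.00) = 1140827.85 mm³
ΣAȲ = (16200.00)(90.00) + (3180.86)(199.10) + (3150.00)(35.00) + (-1809.56)(110.00) = 2002503.95 mm³
X̄ = 1140827.85 / 20721.31 = 55.06 mm
Ȳ = 2002503.95 / 20721.31 = 96.64 mm

X̄ = 55.06 mm, Ȳ = 96.64 mm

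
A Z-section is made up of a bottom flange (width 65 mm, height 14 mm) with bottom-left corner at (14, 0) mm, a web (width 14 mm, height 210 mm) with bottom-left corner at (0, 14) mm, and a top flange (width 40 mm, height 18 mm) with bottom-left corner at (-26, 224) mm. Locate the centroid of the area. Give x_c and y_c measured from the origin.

x_c = 12.82 mm, y_c = 114.66 mm

Part | A | x̄ᵢ | ȳᵢ | A·x̄ᵢ | A·ȳᵢ
bottom flange | 910.00 | 46.50 | 7.00 | 42315.00 | 6370.00
web | 2940.00 | 7.00 | 119.00 | 20580.00 | 349860.00
top flange | 720.00 | -6.00 | 233.00 | -4320.00 | 167760.00
Σ | 4570.00 |  |  | 58575.00 | 523990.00
x_c = 58575.00 / 4570.00 = 12.82 mm
y_c = 523990.00 / 4570.00 = 114.66 mm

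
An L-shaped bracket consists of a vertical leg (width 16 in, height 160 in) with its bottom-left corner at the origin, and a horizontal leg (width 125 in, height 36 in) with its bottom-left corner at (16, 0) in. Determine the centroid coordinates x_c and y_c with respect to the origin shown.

x_c = 52.94 in, y_c = 40.48 in

Part | A | x̄ᵢ | ȳᵢ | A·x̄ᵢ | A·ȳᵢ
vertical leg | 2560.00 | 8.00 | 80.00 | 20480.00 | 204800.00
horizontal leg | 4500.00 | 78.50 | 18.00 | 353250.00 | 81000.00
Σ | 7060.00 |  |  | 373730.00 | 285800.00
x_c = 373730.00 / 7060.00 = 52.94 in
y_c = 285800.00 / 7060.00 = 40.48 in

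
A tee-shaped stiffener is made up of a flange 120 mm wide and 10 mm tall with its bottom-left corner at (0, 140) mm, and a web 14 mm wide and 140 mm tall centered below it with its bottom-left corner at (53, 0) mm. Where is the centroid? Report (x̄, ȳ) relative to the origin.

Part | A | x̄ᵢ | ȳᵢ | A·x̄ᵢ | A·ȳᵢ
web | 1960.00 | 60.00 | 70.00 | 117600.00 | 137200.00
flange | 1200.00 | 60.00 | 145.00 | 72000.00 | 174000.00
Σ | 3160.00 |  |  | 189600.00 | 311200.00
x̄ = 189600.00 / 3160.00 = 60.00 mm
ȳ = 311200.00 / 3160.00 = 98.48 mm

x̄ = 60.00 mm, ȳ = 98.48 mm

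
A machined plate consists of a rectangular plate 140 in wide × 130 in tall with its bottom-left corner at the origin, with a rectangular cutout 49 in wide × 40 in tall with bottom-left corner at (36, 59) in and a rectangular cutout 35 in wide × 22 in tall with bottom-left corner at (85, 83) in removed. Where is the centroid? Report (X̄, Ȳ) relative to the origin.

plate: A = 140 × 130 = 18200.00, centroid at (70.00, 65.00).
hole 1: A = −(49 × 40) = -1960.00, centroid at (60.50, 79.00).
hole 2: A = −(35 × 22) = -770.00, centroid at (102.50, 94.00).
ΣA = 15470.00 in², ΣAX̄ = 1076495.00 in³, ΣAȲ = 955780.00 in³.
X̄ = 1076495.00/15470.00 = 69.59 in; Ȳ = 955780.00/15470.00 = 61.78 in.

X̄ = 69.59 in, Ȳ = 61.78 in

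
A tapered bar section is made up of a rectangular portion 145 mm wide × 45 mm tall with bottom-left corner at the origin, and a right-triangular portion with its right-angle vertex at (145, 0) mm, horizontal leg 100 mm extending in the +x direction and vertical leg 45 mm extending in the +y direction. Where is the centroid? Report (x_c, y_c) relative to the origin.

Part | A | x̄ᵢ | ȳᵢ | A·x̄ᵢ | A·ȳᵢ
rectangular portion | 6525.00 | 72.50 | 22.50 | 473062.50 | 146812.50
triangular portion | 2250.00 | 178.33 | 15.00 | 401250.00 | 33750.00
Σ | 8775.00 |  |  | 874312.50 | 180562.50
x_c = 874312.50 / 8775.00 = 99.64 mm
y_c = 180562.50 / 8775.00 = 20.58 mm

x_c = 99.64 mm, y_c = 20.58 mm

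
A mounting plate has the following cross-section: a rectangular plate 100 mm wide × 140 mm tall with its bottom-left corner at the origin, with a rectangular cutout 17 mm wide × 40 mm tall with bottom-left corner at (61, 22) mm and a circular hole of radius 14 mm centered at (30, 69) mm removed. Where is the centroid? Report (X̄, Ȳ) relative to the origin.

Part | A | x̄ᵢ | ȳᵢ | A·x̄ᵢ | A·ȳᵢ
plate | 14000.00 | 50.00 | 70.00 | 700000.00 | 980000.00
hole 1 | -680.00 | 69.50 | 42.00 | -47260.00 | -28560.00
hole 2 | -615.75 | 30.00 | 69.00 | -18472.56 | -42486.90
Σ | 12704.25 |  |  | 634267.44 | 908953.10
X̄ = 634267.44 / 12704.25 = 49.93 mm
Ȳ = 908953.10 / 12704.25 = 71.55 mm

X̄ = 49.93 mm, Ȳ = 71.55 mm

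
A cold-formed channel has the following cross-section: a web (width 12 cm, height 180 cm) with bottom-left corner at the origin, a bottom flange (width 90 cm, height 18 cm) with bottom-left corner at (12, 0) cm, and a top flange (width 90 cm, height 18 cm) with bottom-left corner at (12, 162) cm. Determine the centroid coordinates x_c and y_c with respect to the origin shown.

web: A = 12 × 180 = 2160.00, centroid at (6.00, 90.00).
bottom flange: A = 90 × 18 = 1620.00, centroid at (57.00, 9.00).
top flange: A = 90 × 18 = 1620.00, centroid at (57.00, 171.00).
ΣA = 5400.00 cm²
ΣAx_c = (2160.00)(6.00) + (1620.00)(57.00) + (1620.00)(57.00) = 197640.00 cm³
ΣAy_c = (2160.00)(90.00) + (1620.00)(9.00) + (1620.00)(171.00) = 486000.00 cm³
x_c = 197640.00 / 5400.00 = 36.60 cm
y_c = 486000.00 / 5400.00 = 90.00 cm

x_c = 36.60 cm, y_c = 90.00 cm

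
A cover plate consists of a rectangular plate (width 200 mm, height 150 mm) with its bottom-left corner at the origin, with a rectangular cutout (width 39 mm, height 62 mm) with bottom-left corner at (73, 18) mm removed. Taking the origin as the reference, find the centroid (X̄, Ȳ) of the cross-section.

X̄ = 100.66 mm, Ȳ = 77.28 mm

Part | A | x̄ᵢ | ȳᵢ | A·x̄ᵢ | A·ȳᵢ
plate | 30000.00 | 100.00 | 75.00 | 3000000.00 | 2250000.00
hole | -2418.00 | 92.50 | 49.00 | -223665.00 | -118482.00
Σ | 27582.00 |  |  | 2776335.00 | 2131518.00
X̄ = 2776335.00 / 27582.00 = 100.66 mm
Ȳ = 2131518.00 / 27582.00 = 77.28 mm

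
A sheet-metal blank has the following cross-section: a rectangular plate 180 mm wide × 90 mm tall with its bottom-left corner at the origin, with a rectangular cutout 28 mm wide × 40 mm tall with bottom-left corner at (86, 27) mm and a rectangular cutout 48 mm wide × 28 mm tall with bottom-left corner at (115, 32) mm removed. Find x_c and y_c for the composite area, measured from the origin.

plate: A = 180 × 90 = 16200.00, centroid at (90.00, 45.00).
hole 1: A = −(28 × 40) = -1120.00, centroid at (100.00, 47.00).
hole 2: A = −(48 × 28) = -1344.00, centroid at (139.00, 46.00).
ΣA = 13736.00 mm²
ΣAx_c = (16200.00)(90.00) + (-1120.00)(100.00) + (-1344.00)(139.00) = 1159184.00 mm³
ΣAy_c = (16200.00)(45.00) + (-1120.00)(47.00) + (-1344.00)(46.00) = 614536.00 mm³
x_c = 1159184.00 / 13736.00 = 84.39 mm
y_c = 614536.00 / 13736.00 = 44.74 mm

x_c = 84.39 mm, y_c = 44.74 mm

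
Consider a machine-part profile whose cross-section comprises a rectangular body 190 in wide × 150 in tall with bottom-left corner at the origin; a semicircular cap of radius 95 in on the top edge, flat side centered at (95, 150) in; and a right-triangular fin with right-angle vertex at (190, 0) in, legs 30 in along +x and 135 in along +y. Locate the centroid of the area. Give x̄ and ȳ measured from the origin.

x̄ = 99.76 in, ȳ = 110.21 in

rectangular body: A = 190 × 150 = 28500.00, centroid at (95.00, 75.00).
semicircular top: A = ½π·95² = 14176.44, centroid at (95.00, 190.32).
triangular fin: A = ½·30·135 = 2025.00, centroid at (200.00, 45.00).
ΣA = 44701.44 in²
ΣAx̄ = (28500.00)(95.00) + (14176.44)(95.00) + (2025.00)(200.00) = 4459261.50 in³
ΣAȳ = (28500.00)(75.00) + (14176.44)(190.32) + (2025.00)(45.00) = 4926673.86 in³
x̄ = 4459261.50 / 44701.44 = 99.76 in
ȳ = 4926673.86 / 44701.44 = 110.21 in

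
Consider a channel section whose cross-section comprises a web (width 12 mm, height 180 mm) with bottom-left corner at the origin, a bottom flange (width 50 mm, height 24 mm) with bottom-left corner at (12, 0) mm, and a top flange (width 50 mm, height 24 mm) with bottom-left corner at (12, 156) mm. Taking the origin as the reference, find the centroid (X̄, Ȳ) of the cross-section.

X̄ = 22.32 mm, Ȳ = 90.00 mm

Part | A | x̄ᵢ | ȳᵢ | A·x̄ᵢ | A·ȳᵢ
web | 2160.00 | 6.00 | 90.00 | 12960.00 | 194400.00
bottom flange | 1200.00 | 37.00 | 12.00 | 44400.00 | 14400.00
top flange | 1200.00 | 37.00 | 168.00 | 44400.00 | 201600.00
Σ | 4560.00 |  |  | 101760.00 | 410400.00
X̄ = 101760.00 / 4560.00 = 22.32 mm
Ȳ = 410400.00 / 4560.00 = 90.00 mm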